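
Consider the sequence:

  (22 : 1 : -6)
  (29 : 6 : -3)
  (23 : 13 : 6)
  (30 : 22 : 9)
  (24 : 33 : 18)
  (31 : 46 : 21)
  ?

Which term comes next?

(25 : 61 : 30)

First slot: alternating steps +7, −6, +7, −6, …; 22, 29, 23, 30, 24, 31 → 25.
Second slot — differences are 5, 7, 9, … (increasing by 2 each time): 1, 6, 13, 22, 33, 46 → 61.
Third slot: -6, -3, 6, 9, 18, 21 → 30 (alternating steps +3, +9, +3, +9, …).
So the next term is (25 : 61 : 30).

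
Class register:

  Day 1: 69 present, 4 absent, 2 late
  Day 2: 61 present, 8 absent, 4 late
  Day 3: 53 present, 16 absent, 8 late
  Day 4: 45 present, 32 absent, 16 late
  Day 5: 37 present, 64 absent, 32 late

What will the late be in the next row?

64

For the late, ×2 each step: 2, 4, 8, 16, 32 → 64.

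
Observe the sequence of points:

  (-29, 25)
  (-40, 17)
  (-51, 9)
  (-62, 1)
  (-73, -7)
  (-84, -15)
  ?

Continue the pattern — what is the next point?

(-95, -23)

First value: -29, -40, -51, -62, -73, -84 → -95 (−11 each step).
Second value: 25, 17, 9, 1, -7, -15 → -23 (−8 each step).
So the next point is (-95, -23).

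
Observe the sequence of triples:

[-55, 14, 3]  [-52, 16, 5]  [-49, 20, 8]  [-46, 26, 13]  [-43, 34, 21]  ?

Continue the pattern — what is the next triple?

[-40, 44, 34]

First coordinate goes -55, -52, -49, -46, -43 → -40 (+3 each step).
Second coordinate — differences are 2, 4, 6, … (increasing by 2 each time): 14, 16, 20, 26, 34 → 44.
Third coordinate: each term is the sum of the two before it, so 3, 5, 8, 13, 21 → 34.
Putting it together: [-40, 44, 34].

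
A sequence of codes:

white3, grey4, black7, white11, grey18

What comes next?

Shade — repeats white → grey → black: white, grey, black, white, grey → black.
Second component goes 3, 4, 7, 11, 18 → 29 (each term is the sum of the two before it).
So the next code is black29.

black29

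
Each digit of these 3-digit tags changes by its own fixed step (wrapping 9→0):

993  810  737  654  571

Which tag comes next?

498

First digit goes 9, 8, 7, 6, 5 → 4 (−1 each step, mod 10).
Second digit: +2 each step, mod 10; 9, 1, 3, 5, 7 → 9.
For the third digit, −3 each step, mod 10: 3, 0, 7, 4, 1 → 8.
Putting it together: 498.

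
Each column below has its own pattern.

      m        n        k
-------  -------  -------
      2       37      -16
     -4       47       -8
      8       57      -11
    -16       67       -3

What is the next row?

Column m goes 2, -4, 8, -16 → 32 (×(-2) each step).
Column n: +10 each step; 37, 47, 57, 67 → 77.
Column k — alternating steps +8, −3, +8, −3, …: -16, -8, -11, -3 → -6.
Putting it together: 32  77  -6.

32  77  -6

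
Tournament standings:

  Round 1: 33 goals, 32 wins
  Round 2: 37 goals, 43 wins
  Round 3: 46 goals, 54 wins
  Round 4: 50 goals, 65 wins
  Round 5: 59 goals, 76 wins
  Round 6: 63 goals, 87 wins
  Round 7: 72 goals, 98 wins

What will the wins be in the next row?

109

Goals: alternating steps +4, +9, +4, +9, …; 33, 37, 46, 50, 59, 63, 72 → 76.
Wins goes 32, 43, 54, 65, 76, 87, 98 → 109 (+11 each step).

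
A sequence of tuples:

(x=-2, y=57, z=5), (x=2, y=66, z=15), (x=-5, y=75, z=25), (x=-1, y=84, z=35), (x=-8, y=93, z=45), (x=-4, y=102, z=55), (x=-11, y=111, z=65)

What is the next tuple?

(x=-7, y=120, z=75)

X: alternating steps +4, −7, +4, −7, …, so -2, 2, -5, -1, -8, -4, -11 → -7.
Y — +9 each step: 57, 66, 75, 84, 93, 102, 111 → 120.
Z goes 5, 15, 25, 35, 45, 55, 65 → 75 (+10 each step).
Putting it together: (x=-7, y=120, z=75).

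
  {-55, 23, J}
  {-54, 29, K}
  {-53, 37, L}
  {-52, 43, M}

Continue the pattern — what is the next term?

First entry: +1 each step, so -55, -54, -53, -52 → -51.
Second entry — alternating steps +6, +8, +6, +8, …: 23, 29, 37, 43 → 51.
Letter: letters move forward 1 place in the alphabet, so J, K, L, M → N.
Putting it together: {-51, 51, N}.

{-51, 51, N}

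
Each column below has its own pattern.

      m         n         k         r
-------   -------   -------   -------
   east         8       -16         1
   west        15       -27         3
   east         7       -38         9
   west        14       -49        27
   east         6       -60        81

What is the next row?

Column m: east, west, east, west, east → west (alternates east ↔ west).
Column n — alternating steps +7, −8, +7, −8, …: 8, 15, 7, 14, 6 → 13.
For the column k, −11 each step: -16, -27, -38, -49, -60 → -71.
For the column r, ×3 each step: 1, 3, 9, 27, 81 → 243.
Combining the parts gives west  13  -71  243.

west  13  -71  243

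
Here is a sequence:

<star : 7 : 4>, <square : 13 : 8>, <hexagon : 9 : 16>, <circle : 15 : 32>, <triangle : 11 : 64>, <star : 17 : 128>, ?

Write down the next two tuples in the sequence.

<square : 13 : 256>, <hexagon : 19 : 512>

Shape: star, square, hexagon, circle, triangle, star → square → hexagon (repeats star → square → hexagon → circle → triangle).
Second slot: alternating steps +6, −4, +6, −4, …; 7, 13, 9, 15, 11, 17 → 13 → 19.
Third slot goes 4, 8, 16, 32, 64, 128 → 256 → 512 (×2 each step).
So the next two tuples are <square : 13 : 256> and <hexagon : 19 : 512>.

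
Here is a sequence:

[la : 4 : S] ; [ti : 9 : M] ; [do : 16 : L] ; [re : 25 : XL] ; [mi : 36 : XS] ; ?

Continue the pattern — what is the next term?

Note: runs through the solfège scale do→ti; la, ti, do, re, mi → fa.
Second entry: 4, 9, 16, 25, 36 → 49 (perfect squares: 2², 3², 4², …).
Size: S, M, L, XL, XS → S (runs through clothing sizes XS→XL).
Combining the parts gives [fa : 49 : S].

[fa : 49 : S]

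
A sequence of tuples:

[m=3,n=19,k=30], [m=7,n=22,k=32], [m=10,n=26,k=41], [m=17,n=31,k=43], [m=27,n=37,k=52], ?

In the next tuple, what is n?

N — differences are 3, 4, 5, … (increasing by 1 each time): 19, 22, 26, 31, 37 → 44.

44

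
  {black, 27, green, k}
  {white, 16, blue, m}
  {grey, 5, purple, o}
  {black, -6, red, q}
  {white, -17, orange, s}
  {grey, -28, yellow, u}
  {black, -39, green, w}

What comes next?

Shade: black, white, grey, black, white, grey, black → white (repeats black → white → grey).
Second value goes 27, 16, 5, -6, -17, -28, -39 → -50 (−11 each step).
For the colour, repeats green → blue → purple → red → orange → yellow: green, blue, purple, red, orange, yellow, green → blue.
Letter — letters move forward 2 places in the alphabet: k, m, o, q, s, u, w → y.
Putting it together: {white, -50, blue, y}.

{white, -50, blue, y}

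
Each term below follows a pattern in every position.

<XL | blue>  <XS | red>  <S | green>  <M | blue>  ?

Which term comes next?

Size: runs through clothing sizes XS→XL; XL, XS, S, M → L.
Colour: repeats blue → red → green; blue, red, green, blue → red.
So the next term is <L | red>.

<L | red>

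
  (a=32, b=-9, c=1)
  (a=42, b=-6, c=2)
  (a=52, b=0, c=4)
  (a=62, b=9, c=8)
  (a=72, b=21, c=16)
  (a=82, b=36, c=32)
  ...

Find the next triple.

(a=92, b=54, c=64)

A: +10 each step, so 32, 42, 52, 62, 72, 82 → 92.
B: -9, -6, 0, 9, 21, 36 → 54 (differences are 3, 6, 9, … (increasing by 3 each time)).
For the c, ×2 each step: 1, 2, 4, 8, 16, 32 → 64.
Putting it together: (a=92, b=54, c=64).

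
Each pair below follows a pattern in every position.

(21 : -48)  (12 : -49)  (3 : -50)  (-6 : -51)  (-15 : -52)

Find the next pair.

First part — −9 each step: 21, 12, 3, -6, -15 → -24.
Second part goes -48, -49, -50, -51, -52 → -53 (−1 each step).
Putting it together: (-24 : -53).

(-24 : -53)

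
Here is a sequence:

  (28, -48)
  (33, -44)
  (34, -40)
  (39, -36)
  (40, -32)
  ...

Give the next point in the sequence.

(45, -28)

First entry — alternating steps +5, +1, +5, +1, …: 28, 33, 34, 39, 40 → 45.
Second entry — +4 each step: -48, -44, -40, -36, -32 → -28.
Putting it together: (45, -28).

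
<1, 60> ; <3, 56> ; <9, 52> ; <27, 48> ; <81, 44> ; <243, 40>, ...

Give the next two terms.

<729, 36>, <2187, 32>

First part goes 1, 3, 9, 27, 81, 243 → 729 → 2187 (×3 each step).
Second part: −4 each step, so 60, 56, 52, 48, 44, 40 → 36 → 32.
So the next two terms are <729, 36> and <2187, 32>.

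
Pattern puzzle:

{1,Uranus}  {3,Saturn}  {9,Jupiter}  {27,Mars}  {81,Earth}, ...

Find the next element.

First value — ×3 each step: 1, 3, 9, 27, 81 → 243.
Planet goes Uranus, Saturn, Jupiter, Mars, Earth → Venus (runs backward through the planets Mercury→Neptune).
So the next element is {243,Venus}.

{243,Venus}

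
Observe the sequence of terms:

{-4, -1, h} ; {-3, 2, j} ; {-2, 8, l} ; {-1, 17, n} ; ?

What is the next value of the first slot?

First slot: -4, -3, -2, -1 → 0 (+1 each step).

0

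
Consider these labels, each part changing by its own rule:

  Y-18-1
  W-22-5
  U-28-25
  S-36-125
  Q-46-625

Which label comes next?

Letter: letters move back 2 places in the alphabet, so Y, W, U, S, Q → O.
Second component goes 18, 22, 28, 36, 46 → 58 (differences are 4, 6, 8, … (increasing by 2 each time)).
Third component goes 1, 5, 25, 125, 625 → 3125 (×5 each step).
So the next label is O-58-3125.

O-58-3125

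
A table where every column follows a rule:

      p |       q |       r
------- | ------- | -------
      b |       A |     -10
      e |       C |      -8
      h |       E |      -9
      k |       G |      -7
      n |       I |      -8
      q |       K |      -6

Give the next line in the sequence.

For the column p, letters move forward 3 places in the alphabet: b, e, h, k, n, q → t.
Column q: letters move forward 2 places in the alphabet, so A, C, E, G, I, K → M.
Column r: alternating steps +2, −1, +2, −1, …, so -10, -8, -9, -7, -8, -6 → -7.
Putting it together: t  M  -7.

t  M  -7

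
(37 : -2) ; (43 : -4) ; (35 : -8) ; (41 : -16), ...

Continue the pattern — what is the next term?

(33 : -32)

First value: 37, 43, 35, 41 → 33 (alternating steps +6, −8, +6, −8, …).
Second value: ×2 each step; -2, -4, -8, -16 → -32.
Combining the parts gives (33 : -32).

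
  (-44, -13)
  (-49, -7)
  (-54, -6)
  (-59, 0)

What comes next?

(-64, 1)

First entry goes -44, -49, -54, -59 → -64 (−5 each step).
Second entry: alternating steps +6, +1, +6, +1, …; -13, -7, -6, 0 → 1.
So the next element is (-64, 1).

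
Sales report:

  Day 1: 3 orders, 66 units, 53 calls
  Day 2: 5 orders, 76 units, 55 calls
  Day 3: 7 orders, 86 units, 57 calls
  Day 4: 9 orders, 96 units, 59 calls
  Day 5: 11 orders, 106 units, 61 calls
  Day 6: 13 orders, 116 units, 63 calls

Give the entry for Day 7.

Orders: +2 each step; 3, 5, 7, 9, 11, 13 → 15.
Units: +10 each step, so 66, 76, 86, 96, 106, 116 → 126.
Calls: 53, 55, 57, 59, 61, 63 → 65 (+2 each step).
Putting it together: 15 orders, 126 units, 65 calls.

15 orders, 126 units, 65 calls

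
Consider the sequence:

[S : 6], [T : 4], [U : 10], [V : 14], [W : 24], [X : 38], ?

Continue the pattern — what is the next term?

Letter — letters move forward 1 place in the alphabet: S, T, U, V, W, X → Y.
Second value: each term is the sum of the two before it, so 6, 4, 10, 14, 24, 38 → 62.
Combining the parts gives [Y : 62].

[Y : 62]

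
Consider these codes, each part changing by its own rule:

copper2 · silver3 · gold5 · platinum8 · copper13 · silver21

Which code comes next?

gold34

Metal — repeats copper → silver → gold → platinum: copper, silver, gold, platinum, copper, silver → gold.
Second component goes 2, 3, 5, 8, 13, 21 → 34 (each term is the sum of the two before it).
Putting it together: gold34.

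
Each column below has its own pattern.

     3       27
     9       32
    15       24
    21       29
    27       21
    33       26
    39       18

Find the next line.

45  23

First component — +6 each step: 3, 9, 15, 21, 27, 33, 39 → 45.
Second component: alternating steps +5, −8, +5, −8, …, so 27, 32, 24, 29, 21, 26, 18 → 23.
Putting it together: 45  23.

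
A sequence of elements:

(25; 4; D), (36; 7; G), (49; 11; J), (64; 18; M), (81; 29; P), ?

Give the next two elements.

(100; 47; S), (121; 76; V)

For the first entry, perfect squares: 5², 6², 7², …: 25, 36, 49, 64, 81 → 100 → 121.
Second entry — each term is the sum of the two before it: 4, 7, 11, 18, 29 → 47 → 76.
For the letter, letters move forward 3 places in the alphabet: D, G, J, M, P → S → V.
So the next two elements are (100; 47; S) and (121; 76; V).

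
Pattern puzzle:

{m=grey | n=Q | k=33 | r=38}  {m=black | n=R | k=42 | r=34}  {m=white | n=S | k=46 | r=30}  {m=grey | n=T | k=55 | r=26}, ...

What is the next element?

M — repeats grey → black → white: grey, black, white, grey → black.
N goes Q, R, S, T → U (letters move forward 1 place in the alphabet).
K goes 33, 42, 46, 55 → 59 (alternating steps +9, +4, +9, +4, …).
R: 38, 34, 30, 26 → 22 (−4 each step).
So the next element is {m=black | n=U | k=59 | r=22}.

{m=black | n=U | k=59 | r=22}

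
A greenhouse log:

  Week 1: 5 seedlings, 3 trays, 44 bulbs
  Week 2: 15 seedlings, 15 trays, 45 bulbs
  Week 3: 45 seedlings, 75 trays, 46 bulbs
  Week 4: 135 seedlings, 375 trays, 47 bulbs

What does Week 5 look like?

405 seedlings, 1875 trays, 48 bulbs

For the seedlings, ×3 each step: 5, 15, 45, 135 → 405.
Trays: 3, 15, 75, 375 → 1875 (×5 each step).
Bulbs: +1 each step, so 44, 45, 46, 47 → 48.
Putting it together: 405 seedlings, 1875 trays, 48 bulbs.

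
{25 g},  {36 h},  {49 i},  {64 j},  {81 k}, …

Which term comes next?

For the first value, perfect squares: 5², 6², 7², …: 25, 36, 49, 64, 81 → 100.
Letter: g, h, i, j, k → l (letters move forward 1 place in the alphabet).
Putting it together: {100 l}.

{100 l}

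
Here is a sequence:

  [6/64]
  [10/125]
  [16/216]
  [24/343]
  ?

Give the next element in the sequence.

First value goes 6, 10, 16, 24 → 34 (differences are 4, 6, 8, … (increasing by 2 each time)).
Second value: 64, 125, 216, 343 → 512 (perfect cubes: 4³, 5³, 6³, …).
So the next element is [34/512].

[34/512]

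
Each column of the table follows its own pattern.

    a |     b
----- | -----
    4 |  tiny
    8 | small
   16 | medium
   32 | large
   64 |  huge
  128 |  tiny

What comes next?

256  small

Column a: ×2 each step, so 4, 8, 16, 32, 64, 128 → 256.
For the column b, repeats tiny → small → medium → large → huge: tiny, small, medium, large, huge, tiny → small.
So the next line is 256  small.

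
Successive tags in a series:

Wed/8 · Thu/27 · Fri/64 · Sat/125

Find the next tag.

Day: Wed, Thu, Fri, Sat → Sun (runs through the weekdays Mon→Sun).
Second component goes 8, 27, 64, 125 → 216 (perfect cubes: 2³, 3³, 4³, …).
So the next tag is Sun/216.

Sun/216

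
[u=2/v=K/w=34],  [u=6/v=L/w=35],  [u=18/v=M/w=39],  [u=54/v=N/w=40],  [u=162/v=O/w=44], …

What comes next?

U: 2, 6, 18, 54, 162 → 486 (×3 each step).
V: K, L, M, N, O → P (letters move forward 1 place in the alphabet).
W: alternating steps +1, +4, +1, +4, …; 34, 35, 39, 40, 44 → 45.
So the next term is [u=486/v=P/w=45].

[u=486/v=P/w=45]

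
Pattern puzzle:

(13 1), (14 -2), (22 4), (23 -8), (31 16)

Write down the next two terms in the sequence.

(32 -32), (40 64)

For the first slot, alternating steps +1, +8, +1, +8, …: 13, 14, 22, 23, 31 → 32 → 40.
Second slot — ×(-2) each step: 1, -2, 4, -8, 16 → -32 → 64.
So the next two terms are (32 -32) and (40 64).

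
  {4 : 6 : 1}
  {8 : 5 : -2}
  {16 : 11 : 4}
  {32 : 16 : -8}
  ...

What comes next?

{64 : 27 : 16}

First part: 4, 8, 16, 32 → 64 (×2 each step).
For the second part, each term is the sum of the two before it: 6, 5, 11, 16 → 27.
For the third part, ×(-2) each step: 1, -2, 4, -8 → 16.
So the next term is {64 : 27 : 16}.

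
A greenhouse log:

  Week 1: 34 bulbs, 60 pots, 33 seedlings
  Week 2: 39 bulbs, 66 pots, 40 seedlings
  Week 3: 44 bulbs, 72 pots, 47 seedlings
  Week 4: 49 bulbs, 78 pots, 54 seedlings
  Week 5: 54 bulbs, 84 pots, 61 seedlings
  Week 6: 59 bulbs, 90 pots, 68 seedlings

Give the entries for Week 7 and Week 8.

Bulbs: +5 each step, so 34, 39, 44, 49, 54, 59 → 64 → 69.
Pots goes 60, 66, 72, 78, 84, 90 → 96 → 102 (+6 each step).
Seedlings: +7 each step; 33, 40, 47, 54, 61, 68 → 75 → 82.
So the next two rows are 64 bulbs, 96 pots, 75 seedlings and 69 bulbs, 102 pots, 82 seedlings.

64 bulbs, 96 pots, 75 seedlings; 69 bulbs, 102 pots, 82 seedlings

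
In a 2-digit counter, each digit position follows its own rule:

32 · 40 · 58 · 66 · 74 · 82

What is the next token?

First digit: 3, 4, 5, 6, 7, 8 → 9 (+1 each step, mod 10).
Second digit: −2 each step, mod 10; 2, 0, 8, 6, 4, 2 → 0.
Putting it together: 90.

90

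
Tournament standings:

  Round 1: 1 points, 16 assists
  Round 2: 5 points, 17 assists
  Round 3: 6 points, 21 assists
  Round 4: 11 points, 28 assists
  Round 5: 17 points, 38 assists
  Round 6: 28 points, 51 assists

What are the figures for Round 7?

45 points, 67 assists

Points: 1, 5, 6, 11, 17, 28 → 45 (each term is the sum of the two before it).
Assists: differences are 1, 4, 7, … (increasing by 3 each time), so 16, 17, 21, 28, 38, 51 → 67.
Combining the parts gives 45 points, 67 assists.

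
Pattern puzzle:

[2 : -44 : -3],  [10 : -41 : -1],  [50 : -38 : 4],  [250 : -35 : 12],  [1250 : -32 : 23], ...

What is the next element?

For the first entry, ×5 each step: 2, 10, 50, 250, 1250 → 6250.
Second entry — +3 each step: -44, -41, -38, -35, -32 → -29.
For the third entry, differences are 2, 5, 8, … (increasing by 3 each time): -3, -1, 4, 12, 23 → 37.
Combining the parts gives [6250 : -29 : 37].

[6250 : -29 : 37]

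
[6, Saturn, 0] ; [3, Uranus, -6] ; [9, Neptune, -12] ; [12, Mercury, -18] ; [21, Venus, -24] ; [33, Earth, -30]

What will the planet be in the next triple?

Mars

Planet: runs through the planets Mercury→Neptune; Saturn, Uranus, Neptune, Mercury, Venus, Earth → Mars.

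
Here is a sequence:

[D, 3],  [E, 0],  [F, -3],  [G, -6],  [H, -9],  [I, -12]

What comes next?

[J, -15]

Letter — letters move forward 1 place in the alphabet: D, E, F, G, H, I → J.
Second value goes 3, 0, -3, -6, -9, -12 → -15 (−3 each step).
Combining the parts gives [J, -15].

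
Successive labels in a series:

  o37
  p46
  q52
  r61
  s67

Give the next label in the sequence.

t76

Letter — letters move forward 1 place in the alphabet: o, p, q, r, s → t.
Second component — alternating steps +9, +6, +9, +6, …: 37, 46, 52, 61, 67 → 76.
So the next label is t76.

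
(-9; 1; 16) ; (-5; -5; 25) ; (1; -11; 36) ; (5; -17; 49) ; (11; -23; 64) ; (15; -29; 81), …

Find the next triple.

First component: -9, -5, 1, 5, 11, 15 → 21 (alternating steps +4, +6, +4, +6, …).
Second component: −6 each step, so 1, -5, -11, -17, -23, -29 → -35.
Third component: 16, 25, 36, 49, 64, 81 → 100 (perfect squares: 4², 5², 6², …).
Combining the parts gives (21; -35; 100).

(21; -35; 100)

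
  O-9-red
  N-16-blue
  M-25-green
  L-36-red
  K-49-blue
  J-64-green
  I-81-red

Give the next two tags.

H-100-blue then G-121-green

Letter — letters move back 1 place in the alphabet: O, N, M, L, K, J, I → H → G.
Second component: 9, 16, 25, 36, 49, 64, 81 → 100 → 121 (perfect squares: 3², 4², 5², …).
Colour: repeats red → blue → green; red, blue, green, red, blue, green, red → blue → green.
Putting the parts together: H-100-blue and then G-121-green.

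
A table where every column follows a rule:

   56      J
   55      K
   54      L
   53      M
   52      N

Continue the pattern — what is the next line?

51  O

First component — −1 each step: 56, 55, 54, 53, 52 → 51.
Letter: letters move forward 1 place in the alphabet, so J, K, L, M, N → O.
Putting it together: 51  O.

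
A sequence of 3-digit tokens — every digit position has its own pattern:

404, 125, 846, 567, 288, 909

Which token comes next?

First digit: 4, 1, 8, 5, 2, 9 → 6 (−3 each step, mod 10).
Second digit: 0, 2, 4, 6, 8, 0 → 2 (+2 each step, mod 10).
Third digit: 4, 5, 6, 7, 8, 9 → 0 (+1 each step, mod 10).
Combining the parts gives 620.

620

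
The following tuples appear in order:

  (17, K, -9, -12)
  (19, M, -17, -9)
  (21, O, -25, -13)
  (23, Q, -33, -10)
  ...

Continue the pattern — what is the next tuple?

(25, S, -41, -14)

First value goes 17, 19, 21, 23 → 25 (+2 each step).
Letter: letters move forward 2 places in the alphabet; K, M, O, Q → S.
Third value: −8 each step, so -9, -17, -25, -33 → -41.
Fourth value: -12, -9, -13, -10 → -14 (alternating steps +3, −4, +3, −4, …).
Combining the parts gives (25, S, -41, -14).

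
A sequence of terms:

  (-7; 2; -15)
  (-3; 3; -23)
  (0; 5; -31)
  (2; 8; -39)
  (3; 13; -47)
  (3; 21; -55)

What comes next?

(2; 34; -63)

First component — differences are 4, 3, 2, … (decreasing by 1 each time): -7, -3, 0, 2, 3, 3 → 2.
Second component: each term is the sum of the two before it, so 2, 3, 5, 8, 13, 21 → 34.
Third component: -15, -23, -31, -39, -47, -55 → -63 (−8 each step).
So the next term is (2; 34; -63).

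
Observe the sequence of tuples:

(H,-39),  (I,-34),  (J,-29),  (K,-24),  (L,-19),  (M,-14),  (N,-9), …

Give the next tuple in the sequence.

(O,-4)

Letter: H, I, J, K, L, M, N → O (letters move forward 1 place in the alphabet).
Second entry goes -39, -34, -29, -24, -19, -14, -9 → -4 (+5 each step).
So the next tuple is (O,-4).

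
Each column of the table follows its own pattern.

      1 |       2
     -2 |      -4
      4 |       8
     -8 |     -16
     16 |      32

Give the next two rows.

First component: ×(-2) each step; 1, -2, 4, -8, 16 → -32 → 64.
For the second component, always 2 × the first component: 2, -4, 8, -16, 32 → -64 → 128.
Putting the parts together: -32  -64 and then 64  128.

-32  -64; 64  128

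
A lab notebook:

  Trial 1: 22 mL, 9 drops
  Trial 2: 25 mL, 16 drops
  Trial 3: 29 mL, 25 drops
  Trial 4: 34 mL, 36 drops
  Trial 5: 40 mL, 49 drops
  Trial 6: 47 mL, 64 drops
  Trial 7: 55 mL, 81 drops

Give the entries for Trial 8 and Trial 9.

64 mL, 100 drops; 74 mL, 121 drops

ML goes 22, 25, 29, 34, 40, 47, 55 → 64 → 74 (differences are 3, 4, 5, … (increasing by 1 each time)).
For the drops, perfect squares: 3², 4², 5², …: 9, 16, 25, 36, 49, 64, 81 → 100 → 121.
So the next two records are 64 mL, 100 drops and 74 mL, 121 drops.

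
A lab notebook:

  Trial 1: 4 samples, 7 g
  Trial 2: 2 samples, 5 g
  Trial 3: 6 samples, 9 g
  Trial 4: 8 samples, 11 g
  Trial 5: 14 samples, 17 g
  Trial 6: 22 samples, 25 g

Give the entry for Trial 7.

36 samples, 39 g

Samples — each term is the sum of the two before it: 4, 2, 6, 8, 14, 22 → 36.
For the g, always 3 more than the samples: 7, 5, 9, 11, 17, 25 → 39.
So the next row is 36 samples, 39 g.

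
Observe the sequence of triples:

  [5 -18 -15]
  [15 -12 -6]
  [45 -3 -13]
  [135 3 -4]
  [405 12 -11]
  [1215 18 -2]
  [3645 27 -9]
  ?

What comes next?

First part: ×3 each step, so 5, 15, 45, 135, 405, 1215, 3645 → 10935.
Second part goes -18, -12, -3, 3, 12, 18, 27 → 33 (alternating steps +6, +9, +6, +9, …).
Third part: alternating steps +9, −7, +9, −7, …; -15, -6, -13, -4, -11, -2, -9 → 0.
Putting it together: [10935 33 0].

[10935 33 0]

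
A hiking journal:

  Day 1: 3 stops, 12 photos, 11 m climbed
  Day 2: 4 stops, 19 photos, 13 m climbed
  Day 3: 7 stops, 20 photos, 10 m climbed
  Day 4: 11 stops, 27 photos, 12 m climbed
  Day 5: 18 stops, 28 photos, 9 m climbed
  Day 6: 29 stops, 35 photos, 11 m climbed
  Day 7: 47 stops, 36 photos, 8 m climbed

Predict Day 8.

76 stops, 43 photos, 10 m climbed

Stops: each term is the sum of the two before it; 3, 4, 7, 11, 18, 29, 47 → 76.
Photos: alternating steps +7, +1, +7, +1, …; 12, 19, 20, 27, 28, 35, 36 → 43.
M climbed: alternating steps +2, −3, +2, −3, …, so 11, 13, 10, 12, 9, 11, 8 → 10.
Putting it together: 76 stops, 43 photos, 10 m climbed.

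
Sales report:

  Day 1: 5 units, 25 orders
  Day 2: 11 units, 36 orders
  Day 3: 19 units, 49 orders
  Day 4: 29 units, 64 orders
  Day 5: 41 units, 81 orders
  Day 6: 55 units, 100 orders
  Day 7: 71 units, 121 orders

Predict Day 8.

For the units, differences are 6, 8, 10, … (increasing by 2 each time): 5, 11, 19, 29, 41, 55, 71 → 89.
Orders goes 25, 36, 49, 64, 81, 100, 121 → 144 (perfect squares: 5², 6², 7², …).
Combining the parts gives 89 units, 144 orders.

89 units, 144 orders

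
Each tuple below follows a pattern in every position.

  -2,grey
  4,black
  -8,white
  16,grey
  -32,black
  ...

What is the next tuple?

64,white

First component: ×(-2) each step; -2, 4, -8, 16, -32 → 64.
Shade: grey, black, white, grey, black → white (repeats grey → black → white).
So the next tuple is 64,white.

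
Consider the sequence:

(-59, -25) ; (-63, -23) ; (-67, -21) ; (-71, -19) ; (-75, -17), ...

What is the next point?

First part — −4 each step: -59, -63, -67, -71, -75 → -79.
Second part: +2 each step; -25, -23, -21, -19, -17 → -15.
Combining the parts gives (-79, -15).

(-79, -15)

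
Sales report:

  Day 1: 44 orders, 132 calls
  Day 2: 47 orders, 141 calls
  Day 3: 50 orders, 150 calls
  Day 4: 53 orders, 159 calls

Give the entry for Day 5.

Orders: +3 each step; 44, 47, 50, 53 → 56.
Calls: always 3 × the orders, so 132, 141, 150, 159 → 168.
Combining the parts gives 56 orders, 168 calls.

56 orders, 168 calls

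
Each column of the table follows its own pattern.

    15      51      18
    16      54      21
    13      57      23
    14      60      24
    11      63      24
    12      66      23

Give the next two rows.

First component: alternating steps +1, −3, +1, −3, …; 15, 16, 13, 14, 11, 12 → 9 → 10.
Second component: 51, 54, 57, 60, 63, 66 → 69 → 72 (+3 each step).
For the third component, differences are 3, 2, 1, … (decreasing by 1 each time): 18, 21, 23, 24, 24, 23 → 21 → 18.
Putting the parts together: 9  69  21 and then 10  72  18.

9  69  21; 10  72  18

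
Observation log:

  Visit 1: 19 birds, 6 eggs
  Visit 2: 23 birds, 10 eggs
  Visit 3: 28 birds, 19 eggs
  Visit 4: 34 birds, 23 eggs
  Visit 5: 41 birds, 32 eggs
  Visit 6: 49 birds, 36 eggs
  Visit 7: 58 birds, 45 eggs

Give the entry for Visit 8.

68 birds, 49 eggs

Birds goes 19, 23, 28, 34, 41, 49, 58 → 68 (differences are 4, 5, 6, … (increasing by 1 each time)).
Eggs: alternating steps +4, +9, +4, +9, …; 6, 10, 19, 23, 32, 36, 45 → 49.
Combining the parts gives 68 birds, 49 eggs.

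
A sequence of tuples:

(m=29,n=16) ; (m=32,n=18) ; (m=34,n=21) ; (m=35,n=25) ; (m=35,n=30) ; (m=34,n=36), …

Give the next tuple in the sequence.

For the m, differences are 3, 2, 1, … (decreasing by 1 each time): 29, 32, 34, 35, 35, 34 → 32.
N: differences are 2, 3, 4, … (increasing by 1 each time); 16, 18, 21, 25, 30, 36 → 43.
Putting it together: (m=32,n=43).

(m=32,n=43)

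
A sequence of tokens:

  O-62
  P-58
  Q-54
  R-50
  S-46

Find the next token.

T-42

Letter: letters move forward 1 place in the alphabet, so O, P, Q, R, S → T.
For the second component, −4 each step: 62, 58, 54, 50, 46 → 42.
So the next token is T-42.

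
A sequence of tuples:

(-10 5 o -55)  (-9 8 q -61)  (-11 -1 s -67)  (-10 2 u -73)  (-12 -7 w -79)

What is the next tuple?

First slot — alternating steps +1, −2, +1, −2, …: -10, -9, -11, -10, -12 → -11.
Second slot — alternating steps +3, −9, +3, −9, …: 5, 8, -1, 2, -7 → -4.
Letter: letters move forward 2 places in the alphabet, so o, q, s, u, w → y.
Fourth slot: −6 each step; -55, -61, -67, -73, -79 → -85.
So the next tuple is (-11 -4 y -85).

(-11 -4 y -85)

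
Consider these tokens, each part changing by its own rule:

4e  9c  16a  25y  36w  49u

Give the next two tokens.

64s, 81q

First component: perfect squares: 2², 3², 4², …, so 4, 9, 16, 25, 36, 49 → 64 → 81.
Letter: letters move back 2 places in the alphabet, wrapping A→Z; e, c, a, y, w, u → s → q.
Putting the parts together: 64s and then 81q.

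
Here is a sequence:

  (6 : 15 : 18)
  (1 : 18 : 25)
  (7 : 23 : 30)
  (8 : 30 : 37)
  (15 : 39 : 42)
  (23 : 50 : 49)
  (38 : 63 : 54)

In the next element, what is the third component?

61

First component: each term is the sum of the two before it; 6, 1, 7, 8, 15, 23, 38 → 61.
Second component: differences are 3, 5, 7, … (increasing by 2 each time), so 15, 18, 23, 30, 39, 50, 63 → 78.
Third component: alternating steps +7, +5, +7, +5, …; 18, 25, 30, 37, 42, 49, 54 → 61.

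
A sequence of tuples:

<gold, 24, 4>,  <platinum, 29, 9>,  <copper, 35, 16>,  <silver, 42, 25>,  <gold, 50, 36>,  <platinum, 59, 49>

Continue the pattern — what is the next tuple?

<copper, 69, 64>

For the metal, repeats gold → platinum → copper → silver: gold, platinum, copper, silver, gold, platinum → copper.
Second slot goes 24, 29, 35, 42, 50, 59 → 69 (differences are 5, 6, 7, … (increasing by 1 each time)).
Third slot: perfect squares: 2², 3², 4², …; 4, 9, 16, 25, 36, 49 → 64.
Combining the parts gives <copper, 69, 64>.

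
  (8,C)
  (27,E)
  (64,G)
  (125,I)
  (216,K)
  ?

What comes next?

(343,M)

For the first part, perfect cubes: 2³, 3³, 4³, …: 8, 27, 64, 125, 216 → 343.
Letter: letters move forward 2 places in the alphabet, so C, E, G, I, K → M.
So the next tuple is (343,M).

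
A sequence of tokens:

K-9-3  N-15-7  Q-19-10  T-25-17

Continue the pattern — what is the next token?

Letter — letters move forward 3 places in the alphabet: K, N, Q, T → W.
Second component: 9, 15, 19, 25 → 29 (alternating steps +6, +4, +6, +4, …).
Third component: 3, 7, 10, 17 → 27 (each term is the sum of the two before it).
Putting it together: W-29-27.

W-29-27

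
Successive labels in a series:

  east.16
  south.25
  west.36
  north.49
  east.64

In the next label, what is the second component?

Second component: perfect squares: 4², 5², 6², …, so 16, 25, 36, 49, 64 → 81.

81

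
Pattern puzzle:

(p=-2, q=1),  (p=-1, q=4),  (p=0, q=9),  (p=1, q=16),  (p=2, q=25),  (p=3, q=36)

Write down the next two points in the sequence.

(p=4, q=49), (p=5, q=64)

P goes -2, -1, 0, 1, 2, 3 → 4 → 5 (+1 each step).
Q: perfect squares: 1², 2², 3², …, so 1, 4, 9, 16, 25, 36 → 49 → 64.
Putting the parts together: (p=4, q=49) and then (p=5, q=64).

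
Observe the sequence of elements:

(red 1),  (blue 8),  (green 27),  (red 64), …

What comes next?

For the colour, repeats red → blue → green: red, blue, green, red → blue.
Second part: perfect cubes: 1³, 2³, 3³, …; 1, 8, 27, 64 → 125.
Combining the parts gives (blue 125).

(blue 125)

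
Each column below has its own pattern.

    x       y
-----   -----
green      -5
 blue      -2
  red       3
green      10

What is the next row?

Column x — repeats green → blue → red: green, blue, red, green → blue.
Column y — differences are 3, 5, 7, … (increasing by 2 each time): -5, -2, 3, 10 → 19.
Putting it together: blue  19.

blue  19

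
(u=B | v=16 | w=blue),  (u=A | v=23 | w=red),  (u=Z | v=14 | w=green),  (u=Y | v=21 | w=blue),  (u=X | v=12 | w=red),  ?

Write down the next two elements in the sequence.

(u=W | v=19 | w=green), (u=V | v=10 | w=blue)

U — letters move back 1 place in the alphabet, wrapping A→Z: B, A, Z, Y, X → W → V.
V: alternating steps +7, −9, +7, −9, …, so 16, 23, 14, 21, 12 → 19 → 10.
W: repeats blue → red → green, so blue, red, green, blue, red → green → blue.
Putting the parts together: (u=W | v=19 | w=green) and then (u=V | v=10 | w=blue).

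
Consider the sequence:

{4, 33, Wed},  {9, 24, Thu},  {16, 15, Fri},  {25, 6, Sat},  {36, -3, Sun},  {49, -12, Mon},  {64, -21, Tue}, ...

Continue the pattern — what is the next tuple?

{81, -30, Wed}

First part: perfect squares: 2², 3², 4², …, so 4, 9, 16, 25, 36, 49, 64 → 81.
Second part — −9 each step: 33, 24, 15, 6, -3, -12, -21 → -30.
Day: runs through the weekdays Mon→Sun, so Wed, Thu, Fri, Sat, Sun, Mon, Tue → Wed.
So the next tuple is {81, -30, Wed}.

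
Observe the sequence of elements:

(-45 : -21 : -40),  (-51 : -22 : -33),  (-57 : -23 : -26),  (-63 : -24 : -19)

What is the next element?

For the first part, −6 each step: -45, -51, -57, -63 → -69.
For the second part, −1 each step: -21, -22, -23, -24 → -25.
Third part: +7 each step; -40, -33, -26, -19 → -12.
Combining the parts gives (-69 : -25 : -12).

(-69 : -25 : -12)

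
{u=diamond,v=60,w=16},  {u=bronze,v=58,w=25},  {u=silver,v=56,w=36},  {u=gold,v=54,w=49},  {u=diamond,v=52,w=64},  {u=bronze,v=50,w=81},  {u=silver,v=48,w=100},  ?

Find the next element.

{u=gold,v=46,w=121}

U: repeats diamond → bronze → silver → gold; diamond, bronze, silver, gold, diamond, bronze, silver → gold.
V goes 60, 58, 56, 54, 52, 50, 48 → 46 (−2 each step).
W goes 16, 25, 36, 49, 64, 81, 100 → 121 (perfect squares: 4², 5², 6², …).
So the next element is {u=gold,v=46,w=121}.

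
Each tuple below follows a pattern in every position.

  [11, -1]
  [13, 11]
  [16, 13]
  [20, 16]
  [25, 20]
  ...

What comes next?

First part — differences are 2, 3, 4, … (increasing by 1 each time): 11, 13, 16, 20, 25 → 31.
Second part — always the previous value of the first part: -1, 11, 13, 16, 20 → 25.
Combining the parts gives [31, 25].

[31, 25]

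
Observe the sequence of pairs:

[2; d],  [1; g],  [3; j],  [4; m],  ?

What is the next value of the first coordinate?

First coordinate: 2, 1, 3, 4 → 7 (each term is the sum of the two before it).

7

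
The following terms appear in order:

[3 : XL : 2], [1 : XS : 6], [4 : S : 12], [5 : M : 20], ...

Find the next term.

First value: each term is the sum of the two before it, so 3, 1, 4, 5 → 9.
Size goes XL, XS, S, M → L (runs through clothing sizes XS→XL).
Third value — differences are 4, 6, 8, … (increasing by 2 each time): 2, 6, 12, 20 → 30.
Combining the parts gives [9 : L : 30].

[9 : L : 30]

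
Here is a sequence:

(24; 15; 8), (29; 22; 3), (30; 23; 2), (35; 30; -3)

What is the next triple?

For the first coordinate, alternating steps +5, +1, +5, +1, …: 24, 29, 30, 35 → 36.
Second coordinate goes 15, 22, 23, 30 → 31 (alternating steps +7, +1, +7, +1, …).
Third coordinate: together with the first coordinate always sums to 32, so 8, 3, 2, -3 → -4.
Putting it together: (36; 31; -4).

(36; 31; -4)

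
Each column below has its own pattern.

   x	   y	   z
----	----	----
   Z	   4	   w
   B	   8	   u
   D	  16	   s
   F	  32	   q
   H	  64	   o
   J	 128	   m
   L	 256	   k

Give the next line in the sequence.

N  512  i

Column x: letters move forward 2 places in the alphabet, wrapping Z→A, so Z, B, D, F, H, J, L → N.
Column y — ×2 each step: 4, 8, 16, 32, 64, 128, 256 → 512.
Column z: letters move back 2 places in the alphabet; w, u, s, q, o, m, k → i.
So the next line is N  512  i.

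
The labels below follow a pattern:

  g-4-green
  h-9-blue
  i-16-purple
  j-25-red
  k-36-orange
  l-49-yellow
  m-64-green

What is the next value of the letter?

Letter: letters move forward 1 place in the alphabet, so g, h, i, j, k, l, m → n.
Second component: perfect squares: 2², 3², 4², …; 4, 9, 16, 25, 36, 49, 64 → 81.
For the colour, repeats green → blue → purple → red → orange → yellow: green, blue, purple, red, orange, yellow, green → blue.

n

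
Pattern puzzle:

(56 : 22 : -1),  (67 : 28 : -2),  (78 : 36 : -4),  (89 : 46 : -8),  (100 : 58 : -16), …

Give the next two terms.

(111 : 72 : -32), (122 : 88 : -64)

For the first value, +11 each step: 56, 67, 78, 89, 100 → 111 → 122.
Second value: 22, 28, 36, 46, 58 → 72 → 88 (differences are 6, 8, 10, … (increasing by 2 each time)).
Third value: ×2 each step; -1, -2, -4, -8, -16 → -32 → -64.
So the next two terms are (111 : 72 : -32) and (122 : 88 : -64).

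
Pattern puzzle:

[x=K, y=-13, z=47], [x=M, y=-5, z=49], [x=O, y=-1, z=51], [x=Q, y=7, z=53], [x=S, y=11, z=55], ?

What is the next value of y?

19

Y goes -13, -5, -1, 7, 11 → 19 (alternating steps +8, +4, +8, +4, …).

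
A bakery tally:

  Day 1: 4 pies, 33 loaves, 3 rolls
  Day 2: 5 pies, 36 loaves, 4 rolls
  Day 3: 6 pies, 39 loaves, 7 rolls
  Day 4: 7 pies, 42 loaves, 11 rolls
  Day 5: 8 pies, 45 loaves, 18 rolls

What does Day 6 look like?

9 pies, 48 loaves, 29 rolls

Pies: 4, 5, 6, 7, 8 → 9 (+1 each step).
For the loaves, +3 each step: 33, 36, 39, 42, 45 → 48.
Rolls — each term is the sum of the two before it: 3, 4, 7, 11, 18 → 29.
Putting it together: 9 pies, 48 loaves, 29 rolls.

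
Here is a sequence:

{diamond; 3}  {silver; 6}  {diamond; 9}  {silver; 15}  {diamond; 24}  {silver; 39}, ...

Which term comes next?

Rank: alternates diamond ↔ silver, so diamond, silver, diamond, silver, diamond, silver → diamond.
For the second coordinate, each term is the sum of the two before it: 3, 6, 9, 15, 24, 39 → 63.
Combining the parts gives {diamond; 63}.

{diamond; 63}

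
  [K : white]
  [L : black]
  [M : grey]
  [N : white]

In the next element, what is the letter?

Letter — letters move forward 1 place in the alphabet: K, L, M, N → O.

O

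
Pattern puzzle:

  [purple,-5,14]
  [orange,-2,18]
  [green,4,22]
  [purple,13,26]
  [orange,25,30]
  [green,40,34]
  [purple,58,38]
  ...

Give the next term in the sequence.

Colour goes purple, orange, green, purple, orange, green, purple → orange (repeats purple → orange → green).
Second slot: differences are 3, 6, 9, … (increasing by 3 each time), so -5, -2, 4, 13, 25, 40, 58 → 79.
Third slot — +4 each step: 14, 18, 22, 26, 30, 34, 38 → 42.
Putting it together: [orange,79,42].

[orange,79,42]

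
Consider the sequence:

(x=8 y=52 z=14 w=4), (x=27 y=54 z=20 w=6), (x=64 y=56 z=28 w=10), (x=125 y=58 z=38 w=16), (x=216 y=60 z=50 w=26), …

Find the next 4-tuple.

X goes 8, 27, 64, 125, 216 → 343 (perfect cubes: 2³, 3³, 4³, …).
Y: 52, 54, 56, 58, 60 → 62 (+2 each step).
Z: differences are 6, 8, 10, … (increasing by 2 each time); 14, 20, 28, 38, 50 → 64.
W — each term is the sum of the two before it: 4, 6, 10, 16, 26 → 42.
So the next 4-tuple is (x=343 y=62 z=64 w=42).

(x=343 y=62 z=64 w=42)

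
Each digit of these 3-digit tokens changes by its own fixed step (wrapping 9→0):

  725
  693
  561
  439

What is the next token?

307

For the first digit, −1 each step, mod 10: 7, 6, 5, 4 → 3.
For the second digit, −3 each step, mod 10: 2, 9, 6, 3 → 0.
Third digit: −2 each step, mod 10; 5, 3, 1, 9 → 7.
Combining the parts gives 307.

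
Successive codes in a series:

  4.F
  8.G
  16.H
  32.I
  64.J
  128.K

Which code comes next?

256.L

First component — ×2 each step: 4, 8, 16, 32, 64, 128 → 256.
Letter: letters move forward 1 place in the alphabet; F, G, H, I, J, K → L.
So the next code is 256.L.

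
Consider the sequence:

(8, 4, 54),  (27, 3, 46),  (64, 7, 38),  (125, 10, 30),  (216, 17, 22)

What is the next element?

(343, 27, 14)

First part — perfect cubes: 2³, 3³, 4³, …: 8, 27, 64, 125, 216 → 343.
Second part: each term is the sum of the two before it; 4, 3, 7, 10, 17 → 27.
For the third part, −8 each step: 54, 46, 38, 30, 22 → 14.
So the next element is (343, 27, 14).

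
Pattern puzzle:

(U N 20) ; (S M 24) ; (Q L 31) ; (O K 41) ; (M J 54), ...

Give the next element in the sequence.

(K I 70)

First letter: U, S, Q, O, M → K (letters move back 2 places in the alphabet).
Second letter goes N, M, L, K, J → I (letters move back 1 place in the alphabet).
Third part goes 20, 24, 31, 41, 54 → 70 (differences are 4, 7, 10, … (increasing by 3 each time)).
So the next element is (K I 70).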